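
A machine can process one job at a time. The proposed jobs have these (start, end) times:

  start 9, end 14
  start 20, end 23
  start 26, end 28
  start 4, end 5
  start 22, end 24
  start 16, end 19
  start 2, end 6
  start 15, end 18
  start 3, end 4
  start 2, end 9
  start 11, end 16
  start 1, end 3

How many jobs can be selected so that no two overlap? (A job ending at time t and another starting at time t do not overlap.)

Sorted by end: (1,3)  (3,4)  (4,5)  (2,6)  (2,9)  (9,14)  (11,16)  (15,18)  (16,19)  (20,23)  (22,24)  (26,28)
take (1,3); take (3,4); take (4,5); skip (2,6); take (9,14); skip (11,16); take (15,18); take (20,23); skip (22,24); take (26,28).
Selected 7 jobs.

7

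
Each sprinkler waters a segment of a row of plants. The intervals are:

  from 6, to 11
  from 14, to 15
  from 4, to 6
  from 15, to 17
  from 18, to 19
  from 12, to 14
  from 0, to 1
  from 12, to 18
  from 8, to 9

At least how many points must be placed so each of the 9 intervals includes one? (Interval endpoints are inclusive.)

Sorted: [0,1] [4,6] [8,9] [6,11] [12,14] [14,15] [15,17] [12,18] [18,19]
{[0,1]} hit by 1; {[4,6]} hit by 6; {[8,9],[6,11]} hit by 9; {[12,14],[14,15]} hit by 14; {[15,17],[12,18]} hit by 17; {[18,19]} hit by 19.
Points: 1, 6, 9, 14, 17, 19 (6 total).

6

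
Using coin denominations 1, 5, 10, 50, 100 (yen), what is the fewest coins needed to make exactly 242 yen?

Use the largest denomination that fits, subtract, and repeat.
242 = 2×100 + 4×10 + 2×1
Total coins = 2 + 4 + 2 = 8

8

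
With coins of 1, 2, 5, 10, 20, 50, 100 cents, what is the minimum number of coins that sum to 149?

6

149 − 1×100→49 − 2×20→9 − 1×5→4 − 2×2→0
Total coins = 1 + 2 + 1 + 2 = 6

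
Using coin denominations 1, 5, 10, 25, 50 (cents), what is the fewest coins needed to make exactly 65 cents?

3

Use the largest denomination that fits, subtract, and repeat.
65 = 1×50 + 1×10 + 1×5
Total coins = 1 + 1 + 1 = 3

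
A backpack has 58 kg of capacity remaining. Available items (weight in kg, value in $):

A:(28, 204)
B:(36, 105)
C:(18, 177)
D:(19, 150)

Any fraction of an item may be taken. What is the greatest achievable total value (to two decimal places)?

Ratios (sorted): C 9.83, D 7.89, A 7.29, B 2.92
take C (18 @ 177); take D (19 @ 150); take 21/28 of A → 153.00. Capacity used 58/58.
Total value = 480.00

480.00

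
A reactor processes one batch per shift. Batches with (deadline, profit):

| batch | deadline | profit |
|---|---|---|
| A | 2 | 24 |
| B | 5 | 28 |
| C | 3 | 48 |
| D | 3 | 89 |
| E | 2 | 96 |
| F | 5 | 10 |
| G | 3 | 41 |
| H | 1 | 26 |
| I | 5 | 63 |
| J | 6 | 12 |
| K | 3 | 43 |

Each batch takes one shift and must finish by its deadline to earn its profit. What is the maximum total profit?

Sort by profit descending; place each in the latest free slot ≤ its deadline.
Profit order: E=96 D=89 I=63 C=48 K=43 G=41 B=28 H=26 A=24 J=12 F=10
Assign: E→slot 2, D→slot 3, I→slot 5, C→slot 1, K skipped, G skipped, B→slot 4, H skipped, A skipped, J→slot 6, F skipped.
Slots: [1:C] [2:E] [3:D] [4:B] [5:I] [6:J]
Profit = 48 + 96 + 89 + 28 + 63 + 12 = 336

336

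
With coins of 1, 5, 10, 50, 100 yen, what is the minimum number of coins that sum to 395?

Greedy: take as many of the largest coin as possible, then repeat with the remainder.
395 = 3×100 + 1×50 + 4×10 + 1×5
Total coins = 3 + 1 + 4 + 1 = 9

9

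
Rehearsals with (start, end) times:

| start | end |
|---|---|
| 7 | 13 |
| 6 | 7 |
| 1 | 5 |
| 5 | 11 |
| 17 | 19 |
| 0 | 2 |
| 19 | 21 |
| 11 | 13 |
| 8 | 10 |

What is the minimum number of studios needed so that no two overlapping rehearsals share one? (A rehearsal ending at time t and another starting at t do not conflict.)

3

Count concurrent intervals with a sweep; the peak is the room count.
Events (time:±→running): 0:+→1 1:+→2 2:-→1 5:-→0 5:+→1 6:+→2 7:-→1 7:+→2 8:+→3 … peak 3.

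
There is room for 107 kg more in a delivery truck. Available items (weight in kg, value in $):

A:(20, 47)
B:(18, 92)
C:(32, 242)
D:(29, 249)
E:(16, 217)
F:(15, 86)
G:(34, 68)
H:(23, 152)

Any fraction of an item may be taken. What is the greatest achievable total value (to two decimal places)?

900.13

Greedy by value/weight ratio, highest first.
Order: E (217/16=13.56) > D (249/29=8.59) > C (242/32=7.56) > H (152/23=6.61) > F (86/15=5.73) > B (92/18=5.11) > A (47/20=2.35) > G (68/34=2.00)
Fill: take E (16 @ 217) → take D (29 @ 249) → take C (32 @ 242) → take H (23 @ 152) → take 7/15 of F → 40.13; 107/107 used.
Total value = 900.13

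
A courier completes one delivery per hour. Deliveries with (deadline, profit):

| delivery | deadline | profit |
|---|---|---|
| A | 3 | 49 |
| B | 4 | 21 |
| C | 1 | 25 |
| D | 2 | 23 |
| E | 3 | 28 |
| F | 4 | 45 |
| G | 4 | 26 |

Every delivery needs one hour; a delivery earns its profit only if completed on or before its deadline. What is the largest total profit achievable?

Take jobs in profit order; each goes to the latest open slot no later than its deadline.
Profit order: A=49 F=45 E=28 G=26 C=25 D=23 B=21
Assign: A→slot 3, F→slot 4, E→slot 2, G→slot 1, C skipped, D skipped, B skipped.
Slots: [1:G] [2:E] [3:A] [4:F]
Profit = 26 + 28 + 49 + 45 = 148

148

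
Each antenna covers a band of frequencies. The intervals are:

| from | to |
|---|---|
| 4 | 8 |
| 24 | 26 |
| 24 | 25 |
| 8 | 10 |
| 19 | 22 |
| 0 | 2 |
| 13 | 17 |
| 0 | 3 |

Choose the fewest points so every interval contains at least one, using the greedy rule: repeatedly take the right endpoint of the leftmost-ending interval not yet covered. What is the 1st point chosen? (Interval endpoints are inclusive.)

Sorted: [0,2] [0,3] [4,8] [8,10] [13,17] [19,22] [24,25] [24,26]
{[0,2],[0,3]} hit by 2; {[4,8],[8,10]} hit by 8; {[13,17]} hit by 17; {[19,22]} hit by 22; {[24,25],[24,26]} hit by 25.
Points: 2, 8, 17, 22, 25 (5 total).

2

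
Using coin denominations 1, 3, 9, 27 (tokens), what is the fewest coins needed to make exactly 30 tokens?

2

Greedy: take as many of the largest coin as possible, then repeat with the remainder.
30 − 1×27→3 − 1×3→0
Total coins = 1 + 1 = 2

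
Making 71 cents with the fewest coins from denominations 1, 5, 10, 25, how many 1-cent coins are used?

71 = 2×25 + 2×10 + 1×1
Count of 1: 1

1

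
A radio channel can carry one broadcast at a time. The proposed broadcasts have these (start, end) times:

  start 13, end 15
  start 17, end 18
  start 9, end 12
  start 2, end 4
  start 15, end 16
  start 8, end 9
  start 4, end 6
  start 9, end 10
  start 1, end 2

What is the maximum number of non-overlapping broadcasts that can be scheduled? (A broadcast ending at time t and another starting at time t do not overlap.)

8

Order by finish time; keep every interval that doesn't clash with the previous kept one.
Sorted by end: (1,2)  (2,4)  (4,6)  (8,9)  (9,10)  (9,12)  (13,15)  (15,16)  (17,18)
take (1,2); take (2,4); take (4,6); take (8,9); take (9,10); skip (9,12); take (13,15); take (15,16); take (17,18).
Selected 8 broadcasts.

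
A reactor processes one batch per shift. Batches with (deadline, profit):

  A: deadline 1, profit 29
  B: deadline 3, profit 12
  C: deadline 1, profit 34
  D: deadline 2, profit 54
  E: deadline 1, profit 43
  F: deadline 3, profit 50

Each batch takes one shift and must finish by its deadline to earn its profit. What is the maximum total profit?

Take jobs in profit order; each goes to the latest open slot no later than its deadline.
By profit: D(d2,54), F(d3,50), E(d1,43), C(d1,34), A(d1,29), B(d3,12)
D→slot 2; F→slot 3; E→slot 1; C skipped; A skipped; B skipped.
Profit = 43 + 54 + 50 = 147

147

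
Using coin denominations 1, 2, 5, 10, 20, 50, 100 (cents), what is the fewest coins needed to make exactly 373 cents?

Greedy: take as many of the largest coin as possible, then repeat with the remainder.
373 − 3×100→73 − 1×50→23 − 1×20→3 − 1×2→1 − 1×1→0
Total coins = 3 + 1 + 1 + 1 + 1 = 7

7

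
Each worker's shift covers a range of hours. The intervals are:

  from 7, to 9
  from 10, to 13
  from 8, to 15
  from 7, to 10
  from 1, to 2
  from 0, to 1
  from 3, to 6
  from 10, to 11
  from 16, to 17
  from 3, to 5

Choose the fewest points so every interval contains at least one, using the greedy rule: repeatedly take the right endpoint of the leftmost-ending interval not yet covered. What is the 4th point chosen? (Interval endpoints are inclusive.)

11

Sort by right endpoint; whenever an interval is uncovered, place a point at its right end.
By right end: [0,1]  [1,2]  [3,5]  [3,6]  [7,9]  [7,10]  [10,11]  [10,13]  [8,15]  [16,17]
[0,1] uncovered → point at 1; [3,5] uncovered → point at 5; [7,9] uncovered → point at 9; [10,11] uncovered → point at 11; [16,17] uncovered → point at 17.
Points: 1, 5, 9, 11, 17 (5 total).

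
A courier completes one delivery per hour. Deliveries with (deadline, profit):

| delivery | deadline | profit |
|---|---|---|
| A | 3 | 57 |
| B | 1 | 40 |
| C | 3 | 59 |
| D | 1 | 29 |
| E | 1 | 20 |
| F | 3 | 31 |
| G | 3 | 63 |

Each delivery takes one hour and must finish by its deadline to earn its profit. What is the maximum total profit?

Sort by profit descending; place each in the latest free slot ≤ its deadline.
Profit order: G=63 C=59 A=57 B=40 F=31 D=29 E=20
Assign: G→slot 3, C→slot 2, A→slot 1, B skipped, F skipped, D skipped, E skipped.
Slots: [1:A] [2:C] [3:G]
Profit = 57 + 59 + 63 = 179

179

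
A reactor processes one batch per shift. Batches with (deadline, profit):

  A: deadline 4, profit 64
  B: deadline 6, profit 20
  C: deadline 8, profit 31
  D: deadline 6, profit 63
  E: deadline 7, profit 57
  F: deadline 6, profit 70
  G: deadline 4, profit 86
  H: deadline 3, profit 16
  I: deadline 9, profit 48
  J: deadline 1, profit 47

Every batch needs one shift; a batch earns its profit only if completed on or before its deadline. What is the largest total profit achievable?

Sort by profit descending; place each in the latest free slot ≤ its deadline.
By profit: G(d4,86), F(d6,70), A(d4,64), D(d6,63), E(d7,57), I(d9,48), J(d1,47), C(d8,31), B(d6,20), H(d3,16)
G→slot 4; F→slot 6; A→slot 3; D→slot 5; E→slot 7; I→slot 9; J→slot 1; C→slot 8; B→slot 2; H skipped.
Profit = 47 + 20 + 64 + 86 + 63 + 70 + 57 + 31 + 48 = 486

486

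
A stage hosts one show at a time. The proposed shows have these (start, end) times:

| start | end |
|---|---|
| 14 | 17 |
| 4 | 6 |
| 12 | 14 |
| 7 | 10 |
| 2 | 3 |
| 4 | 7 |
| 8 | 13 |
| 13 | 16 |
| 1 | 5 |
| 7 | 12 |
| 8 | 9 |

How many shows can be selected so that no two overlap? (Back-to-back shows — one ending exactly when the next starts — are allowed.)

Greedy by earliest finish: after sorting by end time, pick each interval compatible with the last pick.
By end time: (2,3), (1,5), (4,6), (4,7), (8,9), (7,10), (7,12), (8,13), (12,14), (13,16), (14,17).
Pick (2,3); next start ≥ 3 → (4,6); next start ≥ 6 → (8,9); next start ≥ 9 → (12,14); next start ≥ 14 → (14,17).
Selected 5 shows.

5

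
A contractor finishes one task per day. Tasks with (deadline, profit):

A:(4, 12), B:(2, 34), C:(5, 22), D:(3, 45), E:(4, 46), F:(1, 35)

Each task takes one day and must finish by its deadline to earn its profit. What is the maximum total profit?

Sort by profit descending; place each in the latest free slot ≤ its deadline.
By profit: E(d4,46), D(d3,45), F(d1,35), B(d2,34), C(d5,22), A(d4,12)
E→slot 4; D→slot 3; F→slot 1; B→slot 2; C→slot 5; A skipped.
Profit = 35 + 34 + 45 + 46 + 22 = 182

182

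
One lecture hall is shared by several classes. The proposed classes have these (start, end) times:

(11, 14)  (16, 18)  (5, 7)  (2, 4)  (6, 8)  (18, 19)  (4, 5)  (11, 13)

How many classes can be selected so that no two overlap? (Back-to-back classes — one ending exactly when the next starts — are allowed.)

6

Sorted by end: (2,4)  (4,5)  (5,7)  (6,8)  (11,13)  (11,14)  (16,18)  (18,19)
take (2,4); take (4,5); take (5,7); take (11,13); skip (11,14); take (16,18); take (18,19).
Selected 6 classes.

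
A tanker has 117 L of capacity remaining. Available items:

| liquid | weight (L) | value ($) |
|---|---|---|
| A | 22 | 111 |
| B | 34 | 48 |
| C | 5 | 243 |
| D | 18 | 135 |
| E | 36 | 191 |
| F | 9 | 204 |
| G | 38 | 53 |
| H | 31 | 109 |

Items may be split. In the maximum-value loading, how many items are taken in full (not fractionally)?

Sort by value per unit weight and fill in that order.
Order: C (243/5=48.60) > F (204/9=22.67) > D (135/18=7.50) > E (191/36=5.31) > A (111/22=5.05) > H (109/31=3.52) > B (48/34=1.41) > G (53/38=1.39)
Fill: take C (5 @ 243) → take F (9 @ 204) → take D (18 @ 135) → take E (36 @ 191) → take A (22 @ 111) → take 27/31 of H → 94.94; 117/117 used.
5 item(s) taken whole; one partial (take 27/31 of H).

5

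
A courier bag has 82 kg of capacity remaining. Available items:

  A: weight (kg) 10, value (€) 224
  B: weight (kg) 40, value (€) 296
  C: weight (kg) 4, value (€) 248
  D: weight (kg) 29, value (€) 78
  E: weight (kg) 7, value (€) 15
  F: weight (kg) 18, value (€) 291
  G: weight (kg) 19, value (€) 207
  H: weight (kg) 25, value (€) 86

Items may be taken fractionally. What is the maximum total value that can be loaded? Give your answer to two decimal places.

1199.40

Order: C (248/4=62.00) > A (224/10=22.40) > F (291/18=16.17) > G (207/19=10.89) > B (296/40=7.40) > H (86/25=3.44) > D (78/29=2.69) > E (15/7=2.14)
Fill: take C (4 @ 248) → take A (10 @ 224) → take F (18 @ 291) → take G (19 @ 207) → take 31/40 of B → 229.40; 82/82 used.
Total value = 1199.40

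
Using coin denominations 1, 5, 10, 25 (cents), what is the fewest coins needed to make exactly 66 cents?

5

Greedy: take as many of the largest coin as possible, then repeat with the remainder.
66 − 2×25→16 − 1×10→6 − 1×5→1 − 1×1→0
Total coins = 2 + 1 + 1 + 1 = 5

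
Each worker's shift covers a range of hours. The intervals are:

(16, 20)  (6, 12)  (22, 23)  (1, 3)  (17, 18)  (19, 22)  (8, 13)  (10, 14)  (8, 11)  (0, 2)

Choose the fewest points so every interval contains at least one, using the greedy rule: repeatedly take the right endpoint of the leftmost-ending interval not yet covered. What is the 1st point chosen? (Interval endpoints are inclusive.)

Process intervals by earliest right end; each time one isn't hit yet, stab at its right endpoint.
By right end: [0,2]  [1,3]  [8,11]  [6,12]  [8,13]  [10,14]  [17,18]  [16,20]  [19,22]  [22,23]
[0,2] uncovered → point at 2; [8,11] uncovered → point at 11; [17,18] uncovered → point at 18; [19,22] uncovered → point at 22.
Points: 2, 11, 18, 22 (4 total).

2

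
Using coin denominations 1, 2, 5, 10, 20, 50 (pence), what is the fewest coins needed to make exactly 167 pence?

6

167 = 3×50 + 1×10 + 1×5 + 1×2
Total coins = 3 + 1 + 1 + 1 = 6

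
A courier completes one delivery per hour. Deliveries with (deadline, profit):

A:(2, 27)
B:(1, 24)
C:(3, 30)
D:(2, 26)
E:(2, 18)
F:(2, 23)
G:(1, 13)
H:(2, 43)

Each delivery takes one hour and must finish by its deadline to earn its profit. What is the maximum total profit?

100

Profit order: H=43 C=30 A=27 D=26 B=24 F=23 E=18 G=13
Assign: H→slot 2, C→slot 3, A→slot 1, D skipped, B skipped, F skipped, E skipped, G skipped.
Slots: [1:A] [2:H] [3:C]
Profit = 27 + 43 + 30 = 100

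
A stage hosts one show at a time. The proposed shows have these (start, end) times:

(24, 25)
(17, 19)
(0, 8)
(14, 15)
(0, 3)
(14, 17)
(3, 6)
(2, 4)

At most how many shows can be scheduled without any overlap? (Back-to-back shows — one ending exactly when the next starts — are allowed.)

5

By end time: (0,3), (2,4), (3,6), (0,8), (14,15), (14,17), (17,19), (24,25).
Pick (0,3); next start ≥ 3 → (3,6); next start ≥ 6 → (14,15); next start ≥ 15 → (17,19); next start ≥ 19 → (24,25).
Selected 5 shows.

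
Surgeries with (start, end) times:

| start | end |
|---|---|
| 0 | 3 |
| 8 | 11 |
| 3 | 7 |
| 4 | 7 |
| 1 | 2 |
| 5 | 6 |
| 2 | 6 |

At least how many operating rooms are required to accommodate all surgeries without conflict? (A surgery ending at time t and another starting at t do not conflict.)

starts: [0, 1, 2, 3, 4, 5, 8]
ends:   [2, 3, 6, 6, 7, 7, 11]
s0→1 s1→2 e2→1 s2→2 e3→1 s3→2 s4→3 s5→4  — peak 4.

4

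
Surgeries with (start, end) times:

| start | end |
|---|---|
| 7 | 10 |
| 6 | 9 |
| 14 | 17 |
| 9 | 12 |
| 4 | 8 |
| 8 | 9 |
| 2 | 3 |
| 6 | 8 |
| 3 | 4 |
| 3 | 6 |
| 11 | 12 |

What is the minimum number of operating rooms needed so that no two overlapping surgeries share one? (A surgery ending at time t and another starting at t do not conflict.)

starts: [2, 3, 3, 4, 6, 6, 7, 8, 9, 11, 14]
ends:   [3, 4, 6, 8, 8, 9, 9, 10, 12, 12, 17]
s2→1 e3→0 s3→1 s3→2 e4→1 s4→2 e6→1 s6→2 s6→3 s7→4  — peak 4.

4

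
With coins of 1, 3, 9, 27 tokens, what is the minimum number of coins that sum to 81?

Greedy: take as many of the largest coin as possible, then repeat with the remainder.
81 = 3×27
Total coins = 3 = 3

3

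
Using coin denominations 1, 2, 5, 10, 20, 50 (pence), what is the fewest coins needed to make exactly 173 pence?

Greedy: take as many of the largest coin as possible, then repeat with the remainder.
173 − 3×50→23 − 1×20→3 − 1×2→1 − 1×1→0
Total coins = 3 + 1 + 1 + 1 = 6

6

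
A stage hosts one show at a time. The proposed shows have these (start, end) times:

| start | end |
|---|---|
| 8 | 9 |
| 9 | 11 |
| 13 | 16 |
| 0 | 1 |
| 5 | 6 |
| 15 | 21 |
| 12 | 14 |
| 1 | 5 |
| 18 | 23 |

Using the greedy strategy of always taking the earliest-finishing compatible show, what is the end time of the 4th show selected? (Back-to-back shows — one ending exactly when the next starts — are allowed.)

9

Sorted by end: (0,1)  (1,5)  (5,6)  (8,9)  (9,11)  (12,14)  (13,16)  (15,21)  (18,23)
take (0,1); take (1,5); take (5,6); take (8,9); take (9,11); take (12,14); take (15,21).
Selected: (0,1) (1,5) (5,6) (8,9) (9,11) (12,14) (15,21)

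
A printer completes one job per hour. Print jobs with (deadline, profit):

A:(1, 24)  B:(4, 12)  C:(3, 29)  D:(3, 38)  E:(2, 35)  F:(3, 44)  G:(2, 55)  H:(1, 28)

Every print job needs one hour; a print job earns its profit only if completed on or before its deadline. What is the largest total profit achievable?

Sort by profit descending; place each in the latest free slot ≤ its deadline.
By profit: G(d2,55), F(d3,44), D(d3,38), E(d2,35), C(d3,29), H(d1,28), A(d1,24), B(d4,12)
G→slot 2; F→slot 3; D→slot 1; E skipped; C skipped; H skipped; A skipped; B→slot 4.
Profit = 38 + 55 + 44 + 12 = 149

149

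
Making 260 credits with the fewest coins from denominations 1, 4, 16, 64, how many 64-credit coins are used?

Use the largest denomination that fits, subtract, and repeat.
260 = 4×64 + 1×4
Count of 64: 4

4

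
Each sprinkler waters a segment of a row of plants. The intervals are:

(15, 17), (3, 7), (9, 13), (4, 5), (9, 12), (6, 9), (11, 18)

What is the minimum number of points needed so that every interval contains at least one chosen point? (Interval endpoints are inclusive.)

Process intervals by earliest right end; each time one isn't hit yet, stab at its right endpoint.
By right end: [4,5]  [3,7]  [6,9]  [9,12]  [9,13]  [15,17]  [11,18]
[4,5] uncovered → point at 5; [6,9] uncovered → point at 9; [15,17] uncovered → point at 17.
Points: 5, 9, 17 (3 total).

3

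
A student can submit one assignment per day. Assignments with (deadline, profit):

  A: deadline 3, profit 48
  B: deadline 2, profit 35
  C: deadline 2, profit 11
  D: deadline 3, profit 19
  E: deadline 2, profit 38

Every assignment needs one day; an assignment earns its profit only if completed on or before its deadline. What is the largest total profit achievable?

Sort by profit descending; place each in the latest free slot ≤ its deadline.
Profit order: A=48 E=38 B=35 D=19 C=11
Assign: A→slot 3, E→slot 2, B→slot 1, D skipped, C skipped.
Slots: [1:B] [2:E] [3:A]
Profit = 35 + 38 + 48 = 121

121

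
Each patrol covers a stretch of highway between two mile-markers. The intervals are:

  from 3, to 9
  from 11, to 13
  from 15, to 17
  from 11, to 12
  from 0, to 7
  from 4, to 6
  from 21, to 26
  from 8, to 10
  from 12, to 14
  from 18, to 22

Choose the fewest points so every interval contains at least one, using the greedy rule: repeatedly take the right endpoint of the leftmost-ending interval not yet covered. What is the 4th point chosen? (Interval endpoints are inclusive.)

By right end: [4,6]  [0,7]  [3,9]  [8,10]  [11,12]  [11,13]  [12,14]  [15,17]  [18,22]  [21,26]
[4,6] uncovered → point at 6; [8,10] uncovered → point at 10; [11,12] uncovered → point at 12; [15,17] uncovered → point at 17; [18,22] uncovered → point at 22.
Points: 6, 10, 12, 17, 22 (5 total).

17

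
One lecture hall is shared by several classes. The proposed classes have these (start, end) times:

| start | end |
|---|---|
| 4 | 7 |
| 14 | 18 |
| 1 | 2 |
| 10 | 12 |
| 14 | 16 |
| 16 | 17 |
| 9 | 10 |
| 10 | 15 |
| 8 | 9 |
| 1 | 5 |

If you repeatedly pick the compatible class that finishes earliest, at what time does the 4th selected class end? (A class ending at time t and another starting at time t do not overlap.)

By end time: (1,2), (1,5), (4,7), (8,9), (9,10), (10,12), (10,15), (14,16), (16,17), (14,18).
Pick (1,2); next start ≥ 2 → (4,7); next start ≥ 7 → (8,9); next start ≥ 9 → (9,10); next start ≥ 10 → (10,12); next start ≥ 12 → (14,16); next start ≥ 16 → (16,17).
Selected: (1,2) (4,7) (8,9) (9,10) (10,12) (14,16) (16,17)

10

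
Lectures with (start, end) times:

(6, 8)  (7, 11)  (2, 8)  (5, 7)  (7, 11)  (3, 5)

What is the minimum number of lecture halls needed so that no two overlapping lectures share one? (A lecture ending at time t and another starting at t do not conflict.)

Count concurrent intervals with a sweep; the peak is the room count.
Events (time:±→running): 2:+→1 3:+→2 5:-→1 5:+→2 6:+→3 7:-→2 7:+→3 7:+→4 … peak 4.

4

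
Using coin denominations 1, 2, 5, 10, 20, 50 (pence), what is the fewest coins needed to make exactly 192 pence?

Use the largest denomination that fits, subtract, and repeat.
192 − 3×50→42 − 2×20→2 − 1×2→0
Total coins = 3 + 2 + 1 = 6

6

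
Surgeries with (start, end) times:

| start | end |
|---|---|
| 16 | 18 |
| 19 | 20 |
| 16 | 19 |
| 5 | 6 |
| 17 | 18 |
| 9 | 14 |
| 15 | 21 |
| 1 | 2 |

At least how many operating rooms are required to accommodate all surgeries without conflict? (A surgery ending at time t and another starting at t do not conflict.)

4

The answer is the maximum number of intervals overlapping at any instant.
starts: [1, 5, 9, 15, 16, 16, 17, 19]
ends:   [2, 6, 14, 18, 18, 19, 20, 21]
s1→1 e2→0 s5→1 e6→0 s9→1 e14→0 s15→1 s16→2 s16→3 s17→4  — peak 4.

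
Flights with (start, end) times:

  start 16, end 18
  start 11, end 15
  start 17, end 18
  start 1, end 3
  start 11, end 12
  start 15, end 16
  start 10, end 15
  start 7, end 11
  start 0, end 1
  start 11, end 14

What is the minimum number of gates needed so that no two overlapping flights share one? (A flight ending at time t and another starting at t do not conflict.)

4

The answer is the maximum number of intervals overlapping at any instant.
starts: [0, 1, 7, 10, 11, 11, 11, 15, 16, 17]
ends:   [1, 3, 11, 12, 14, 15, 15, 16, 18, 18]
s0→1 e1→0 s1→1 e3→0 s7→1 s10→2 e11→1 s11→2 s11→3 s11→4  — peak 4.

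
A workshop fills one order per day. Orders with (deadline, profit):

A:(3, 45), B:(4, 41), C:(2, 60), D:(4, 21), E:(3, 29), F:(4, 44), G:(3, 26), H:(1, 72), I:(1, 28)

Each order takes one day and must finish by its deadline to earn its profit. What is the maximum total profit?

221

Sort by profit descending; place each in the latest free slot ≤ its deadline.
Profit order: H=72 C=60 A=45 F=44 B=41 E=29 I=28 G=26 D=21
Assign: H→slot 1, C→slot 2, A→slot 3, F→slot 4, B skipped, E skipped, I skipped, G skipped, D skipped.
Slots: [1:H] [2:C] [3:A] [4:F]
Profit = 72 + 60 + 45 + 44 = 221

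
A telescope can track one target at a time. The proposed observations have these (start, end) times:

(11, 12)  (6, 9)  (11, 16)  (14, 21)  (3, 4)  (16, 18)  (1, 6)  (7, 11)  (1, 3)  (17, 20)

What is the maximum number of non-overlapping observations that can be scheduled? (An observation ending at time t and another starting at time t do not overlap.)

By end time: (1,3), (3,4), (1,6), (6,9), (7,11), (11,12), (11,16), (16,18), (17,20), (14,21).
Pick (1,3); next start ≥ 3 → (3,4); next start ≥ 4 → (6,9); next start ≥ 9 → (11,12); next start ≥ 12 → (16,18).
Selected 5 observations.

5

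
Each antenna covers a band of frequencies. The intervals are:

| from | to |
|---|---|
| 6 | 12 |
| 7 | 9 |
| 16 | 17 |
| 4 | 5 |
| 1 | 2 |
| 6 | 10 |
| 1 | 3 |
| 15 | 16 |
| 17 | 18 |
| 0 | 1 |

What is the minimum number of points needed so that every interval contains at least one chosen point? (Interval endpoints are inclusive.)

5

By right end: [0,1]  [1,2]  [1,3]  [4,5]  [7,9]  [6,10]  [6,12]  [15,16]  [16,17]  [17,18]
[0,1] uncovered → point at 1; [4,5] uncovered → point at 5; [7,9] uncovered → point at 9; [15,16] uncovered → point at 16; [17,18] uncovered → point at 18.
Points: 1, 5, 9, 16, 18 (5 total).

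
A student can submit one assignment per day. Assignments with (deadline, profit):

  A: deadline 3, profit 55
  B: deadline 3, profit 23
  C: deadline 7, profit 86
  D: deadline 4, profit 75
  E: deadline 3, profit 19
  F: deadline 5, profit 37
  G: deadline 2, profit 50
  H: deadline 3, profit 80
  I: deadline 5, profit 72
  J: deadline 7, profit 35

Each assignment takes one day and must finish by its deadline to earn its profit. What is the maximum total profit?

By profit: C(d7,86), H(d3,80), D(d4,75), I(d5,72), A(d3,55), G(d2,50), F(d5,37), J(d7,35), B(d3,23), E(d3,19)
C→slot 7; H→slot 3; D→slot 4; I→slot 5; A→slot 2; G→slot 1; F skipped; J→slot 6; B skipped; E skipped.
Profit = 50 + 55 + 80 + 75 + 72 + 35 + 86 = 453

453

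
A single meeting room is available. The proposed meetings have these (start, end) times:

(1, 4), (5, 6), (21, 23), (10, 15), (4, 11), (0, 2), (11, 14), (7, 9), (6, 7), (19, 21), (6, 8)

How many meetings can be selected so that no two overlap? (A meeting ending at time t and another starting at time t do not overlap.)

7

Order by finish time; keep every interval that doesn't clash with the previous kept one.
Sorted by end: (0,2)  (1,4)  (5,6)  (6,7)  (6,8)  (7,9)  (4,11)  (11,14)  (10,15)  (19,21)  (21,23)
take (0,2); skip (1,4); take (5,6); take (6,7); take (7,9); take (11,14); skip (10,15); take (19,21); take (21,23).
Selected 7 meetings.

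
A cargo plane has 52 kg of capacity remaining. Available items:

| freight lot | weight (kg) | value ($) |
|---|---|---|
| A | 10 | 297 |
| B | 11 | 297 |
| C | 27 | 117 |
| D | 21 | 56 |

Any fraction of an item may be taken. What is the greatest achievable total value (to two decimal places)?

Greedy by value/weight ratio, highest first.
Order: A (297/10=29.70) > B (297/11=27.00) > C (117/27=4.33) > D (56/21=2.67)
Fill: take A (10 @ 297) → take B (11 @ 297) → take C (27 @ 117) → take 4/21 of D → 10.67; 52/52 used.
Total value = 721.67

721.67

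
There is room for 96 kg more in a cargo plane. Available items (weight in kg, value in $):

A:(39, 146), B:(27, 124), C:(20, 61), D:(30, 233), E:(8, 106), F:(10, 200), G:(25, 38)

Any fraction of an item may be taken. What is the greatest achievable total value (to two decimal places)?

Greedy by value/weight ratio, highest first.
Ratios (sorted): F 20.00, E 13.25, D 7.77, B 4.59, A 3.74, C 3.05, G 1.52
take F (10 @ 200); take E (8 @ 106); take D (30 @ 233); take B (27 @ 124); take 21/39 of A → 78.62. Capacity used 96/96.
Total value = 741.62

741.62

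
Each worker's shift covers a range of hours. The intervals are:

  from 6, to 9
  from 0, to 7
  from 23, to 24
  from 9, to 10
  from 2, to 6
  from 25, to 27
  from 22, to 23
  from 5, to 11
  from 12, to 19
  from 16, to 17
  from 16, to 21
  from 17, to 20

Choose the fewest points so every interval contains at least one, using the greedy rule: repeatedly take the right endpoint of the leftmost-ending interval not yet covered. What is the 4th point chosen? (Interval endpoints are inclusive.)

23

Process intervals by earliest right end; each time one isn't hit yet, stab at its right endpoint.
Sorted: [2,6] [0,7] [6,9] [9,10] [5,11] [16,17] [12,19] [17,20] [16,21] [22,23] [23,24] [25,27]
{[2,6],[0,7],[6,9]} hit by 6; {[9,10],[5,11]} hit by 10; {[16,17],[12,19],[17,20],[16,21]} hit by 17; {[22,23],[23,24]} hit by 23; {[25,27]} hit by 27.
Points: 6, 10, 17, 23, 27 (5 total).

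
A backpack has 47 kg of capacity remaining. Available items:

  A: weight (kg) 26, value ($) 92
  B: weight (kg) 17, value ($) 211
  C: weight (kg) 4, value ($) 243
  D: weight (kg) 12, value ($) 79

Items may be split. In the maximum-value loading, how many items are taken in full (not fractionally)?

Order: C (243/4=60.75) > B (211/17=12.41) > D (79/12=6.58) > A (92/26=3.54)
Fill: take C (4 @ 243) → take B (17 @ 211) → take D (12 @ 79) → take 14/26 of A → 49.54; 47/47 used.
3 item(s) taken whole; one partial (take 14/26 of A).

3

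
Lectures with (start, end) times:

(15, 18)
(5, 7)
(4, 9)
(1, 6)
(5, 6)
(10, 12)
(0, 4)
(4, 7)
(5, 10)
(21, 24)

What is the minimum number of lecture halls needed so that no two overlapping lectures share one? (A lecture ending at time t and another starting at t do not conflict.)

The answer is the maximum number of intervals overlapping at any instant.
Events (time:±→running): 0:+→1 1:+→2 4:-→1 4:+→2 4:+→3 5:+→4 5:+→5 5:+→6 … peak 6.

6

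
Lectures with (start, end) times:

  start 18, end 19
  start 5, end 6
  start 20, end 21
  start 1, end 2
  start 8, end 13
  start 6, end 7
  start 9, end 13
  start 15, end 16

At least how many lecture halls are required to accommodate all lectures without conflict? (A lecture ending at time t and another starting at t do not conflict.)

Events (time:±→running): 1:+→1 2:-→0 5:+→1 6:-→0 6:+→1 7:-→0 8:+→1 9:+→2 … peak 2.

2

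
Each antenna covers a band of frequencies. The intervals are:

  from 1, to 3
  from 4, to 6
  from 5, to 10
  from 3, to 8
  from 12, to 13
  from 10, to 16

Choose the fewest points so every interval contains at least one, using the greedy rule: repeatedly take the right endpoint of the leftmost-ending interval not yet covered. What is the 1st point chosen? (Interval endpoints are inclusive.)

3

By right end: [1,3]  [4,6]  [3,8]  [5,10]  [12,13]  [10,16]
[1,3] uncovered → point at 3; [4,6] uncovered → point at 6; [12,13] uncovered → point at 13.
Points: 3, 6, 13 (3 total).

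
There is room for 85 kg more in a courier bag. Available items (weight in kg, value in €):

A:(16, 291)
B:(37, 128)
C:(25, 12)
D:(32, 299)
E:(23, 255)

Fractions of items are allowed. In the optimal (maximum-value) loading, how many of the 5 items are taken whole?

Greedy by value/weight ratio, highest first.
Order: A (291/16=18.19) > E (255/23=11.09) > D (299/32=9.34) > B (128/37=3.46) > C (12/25=0.48)
Fill: take A (16 @ 291) → take E (23 @ 255) → take D (32 @ 299) → take 14/37 of B → 48.43; 85/85 used.
3 item(s) taken whole; one partial (take 14/37 of B).

3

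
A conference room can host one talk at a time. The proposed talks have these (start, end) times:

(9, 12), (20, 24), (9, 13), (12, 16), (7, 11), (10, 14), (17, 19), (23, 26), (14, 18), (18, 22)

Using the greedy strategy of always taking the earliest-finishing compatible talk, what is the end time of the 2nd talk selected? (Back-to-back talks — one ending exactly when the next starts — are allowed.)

Order by finish time; keep every interval that doesn't clash with the previous kept one.
Sorted by end: (7,11)  (9,12)  (9,13)  (10,14)  (12,16)  (14,18)  (17,19)  (18,22)  (20,24)  (23,26)
take (7,11); skip (9,13); take (12,16); skip (14,18); take (17,19); skip (18,22); take (20,24); skip (23,26).
Selected: (7,11) (12,16) (17,19) (20,24)

16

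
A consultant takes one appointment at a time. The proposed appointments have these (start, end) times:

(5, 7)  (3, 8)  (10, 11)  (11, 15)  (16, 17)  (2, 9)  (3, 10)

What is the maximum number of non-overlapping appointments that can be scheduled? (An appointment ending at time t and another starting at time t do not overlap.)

4

Sort by end time and greedily take each interval whose start is ≥ the last chosen end.
Sorted by end: (5,7)  (3,8)  (2,9)  (3,10)  (10,11)  (11,15)  (16,17)
take (5,7); skip (3,10); take (10,11); take (11,15); take (16,17).
Selected 4 appointments.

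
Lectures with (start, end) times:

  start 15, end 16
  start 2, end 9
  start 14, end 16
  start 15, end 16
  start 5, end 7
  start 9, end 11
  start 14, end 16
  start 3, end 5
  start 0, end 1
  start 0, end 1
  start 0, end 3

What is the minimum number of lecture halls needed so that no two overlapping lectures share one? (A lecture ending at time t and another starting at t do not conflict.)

4

starts: [0, 0, 0, 2, 3, 5, 9, 14, 14, 15, 15]
ends:   [1, 1, 3, 5, 7, 9, 11, 16, 16, 16, 16]
s0→1 s0→2 s0→3 e1→2 e1→1 s2→2 e3→1 s3→2 e5→1 s5→2 e7→1 e9→0 s9→1 e11→0 s14→1 s14→2 s15→3 s15→4  — peak 4.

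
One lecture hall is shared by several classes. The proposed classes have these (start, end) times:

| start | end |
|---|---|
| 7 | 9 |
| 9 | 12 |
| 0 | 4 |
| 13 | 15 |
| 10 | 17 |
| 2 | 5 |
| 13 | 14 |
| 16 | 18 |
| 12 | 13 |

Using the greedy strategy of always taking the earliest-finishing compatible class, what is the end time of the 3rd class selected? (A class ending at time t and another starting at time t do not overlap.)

12

Order by finish time; keep every interval that doesn't clash with the previous kept one.
Sorted by end: (0,4)  (2,5)  (7,9)  (9,12)  (12,13)  (13,14)  (13,15)  (10,17)  (16,18)
take (0,4); take (7,9); take (9,12); take (12,13); take (13,14); take (16,18).
Selected: (0,4) (7,9) (9,12) (12,13) (13,14) (16,18)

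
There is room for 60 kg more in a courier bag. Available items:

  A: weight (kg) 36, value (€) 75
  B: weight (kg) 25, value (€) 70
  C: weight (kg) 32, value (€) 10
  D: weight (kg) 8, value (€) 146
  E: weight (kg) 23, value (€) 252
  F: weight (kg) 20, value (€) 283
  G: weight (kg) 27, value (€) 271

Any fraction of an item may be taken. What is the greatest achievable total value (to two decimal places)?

Greedy by value/weight ratio, highest first.
Order: D (146/8=18.25) > F (283/20=14.15) > E (252/23=10.96) > G (271/27=10.04) > B (70/25=2.80) > A (75/36=2.08) > C (10/32=0.31)
Fill: take D (8 @ 146) → take F (20 @ 283) → take E (23 @ 252) → take 9/27 of G → 90.33; 60/60 used.
Total value = 771.33

771.33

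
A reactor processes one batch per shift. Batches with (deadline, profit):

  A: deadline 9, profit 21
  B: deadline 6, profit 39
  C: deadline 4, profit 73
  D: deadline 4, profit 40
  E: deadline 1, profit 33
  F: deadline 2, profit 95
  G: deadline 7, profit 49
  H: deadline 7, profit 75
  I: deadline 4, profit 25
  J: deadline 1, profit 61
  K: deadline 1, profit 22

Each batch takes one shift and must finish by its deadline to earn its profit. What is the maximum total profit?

453

Take jobs in profit order; each goes to the latest open slot no later than its deadline.
By profit: F(d2,95), H(d7,75), C(d4,73), J(d1,61), G(d7,49), D(d4,40), B(d6,39), E(d1,33), I(d4,25), K(d1,22), A(d9,21)
F→slot 2; H→slot 7; C→slot 4; J→slot 1; G→slot 6; D→slot 3; B→slot 5; E skipped; I skipped; K skipped; A→slot 9.
Profit = 61 + 95 + 40 + 73 + 39 + 49 + 75 + 21 = 453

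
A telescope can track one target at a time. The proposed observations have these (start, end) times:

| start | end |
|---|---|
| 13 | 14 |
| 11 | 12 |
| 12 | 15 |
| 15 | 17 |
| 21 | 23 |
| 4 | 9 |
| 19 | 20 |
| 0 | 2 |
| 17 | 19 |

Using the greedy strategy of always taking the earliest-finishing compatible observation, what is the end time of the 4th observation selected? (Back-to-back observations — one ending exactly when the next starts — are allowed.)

14

Sorted by end: (0,2)  (4,9)  (11,12)  (13,14)  (12,15)  (15,17)  (17,19)  (19,20)  (21,23)
take (0,2); take (4,9); take (11,12); take (13,14); take (15,17); take (17,19); take (19,20); take (21,23).
Selected: (0,2) (4,9) (11,12) (13,14) (15,17) (17,19) (19,20) (21,23)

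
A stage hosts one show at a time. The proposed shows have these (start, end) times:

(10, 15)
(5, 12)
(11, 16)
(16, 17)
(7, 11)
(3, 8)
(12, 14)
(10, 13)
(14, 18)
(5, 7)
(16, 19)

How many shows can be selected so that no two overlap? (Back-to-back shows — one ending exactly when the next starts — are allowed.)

4

Order by finish time; keep every interval that doesn't clash with the previous kept one.
By end time: (5,7), (3,8), (7,11), (5,12), (10,13), (12,14), (10,15), (11,16), (16,17), (14,18), (16,19).
Pick (5,7); next start ≥ 7 → (7,11); next start ≥ 11 → (12,14); next start ≥ 14 → (16,17).
Selected 4 shows.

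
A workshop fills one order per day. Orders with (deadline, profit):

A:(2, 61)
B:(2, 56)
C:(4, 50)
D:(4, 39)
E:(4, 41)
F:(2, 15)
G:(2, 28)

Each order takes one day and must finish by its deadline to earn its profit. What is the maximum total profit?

By profit: A(d2,61), B(d2,56), C(d4,50), E(d4,41), D(d4,39), G(d2,28), F(d2,15)
A→slot 2; B→slot 1; C→slot 4; E→slot 3; D skipped; G skipped; F skipped.
Profit = 56 + 61 + 41 + 50 = 208

208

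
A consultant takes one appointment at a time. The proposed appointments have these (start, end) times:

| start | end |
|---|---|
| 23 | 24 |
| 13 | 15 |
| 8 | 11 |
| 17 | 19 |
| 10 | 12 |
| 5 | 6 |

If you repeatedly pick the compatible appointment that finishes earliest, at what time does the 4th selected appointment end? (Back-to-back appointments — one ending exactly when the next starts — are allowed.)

Order by finish time; keep every interval that doesn't clash with the previous kept one.
Sorted by end: (5,6)  (8,11)  (10,12)  (13,15)  (17,19)  (23,24)
take (5,6); take (8,11); take (13,15); take (17,19); take (23,24).
Selected: (5,6) (8,11) (13,15) (17,19) (23,24)

19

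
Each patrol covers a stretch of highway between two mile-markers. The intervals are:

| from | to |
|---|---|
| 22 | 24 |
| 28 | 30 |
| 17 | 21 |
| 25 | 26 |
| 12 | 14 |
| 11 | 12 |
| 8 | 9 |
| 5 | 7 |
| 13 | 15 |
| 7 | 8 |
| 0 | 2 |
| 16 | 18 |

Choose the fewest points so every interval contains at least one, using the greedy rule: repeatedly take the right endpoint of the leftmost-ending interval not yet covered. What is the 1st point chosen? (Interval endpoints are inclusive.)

Process intervals by earliest right end; each time one isn't hit yet, stab at its right endpoint.
By right end: [0,2]  [5,7]  [7,8]  [8,9]  [11,12]  [12,14]  [13,15]  [16,18]  [17,21]  [22,24]  [25,26]  [28,30]
[0,2] uncovered → point at 2; [5,7] uncovered → point at 7; [8,9] uncovered → point at 9; [11,12] uncovered → point at 12; [13,15] uncovered → point at 15; [16,18] uncovered → point at 18; [22,24] uncovered → point at 24; [25,26] uncovered → point at 26; [28,30] uncovered → point at 30.
Points: 2, 7, 9, 12, 15, 18, 24, 26, 30 (9 total).

2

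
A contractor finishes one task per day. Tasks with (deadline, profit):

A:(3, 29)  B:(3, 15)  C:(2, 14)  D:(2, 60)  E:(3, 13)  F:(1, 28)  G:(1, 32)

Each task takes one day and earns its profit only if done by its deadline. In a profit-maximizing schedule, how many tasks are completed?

Take jobs in profit order; each goes to the latest open slot no later than its deadline.
Profit order: D=60 G=32 A=29 F=28 B=15 C=14 E=13
Assign: D→slot 2, G→slot 1, A→slot 3, F skipped, B skipped, C skipped, E skipped.
Slots: [1:G] [2:D] [3:A]
3 of 7 scheduled.

3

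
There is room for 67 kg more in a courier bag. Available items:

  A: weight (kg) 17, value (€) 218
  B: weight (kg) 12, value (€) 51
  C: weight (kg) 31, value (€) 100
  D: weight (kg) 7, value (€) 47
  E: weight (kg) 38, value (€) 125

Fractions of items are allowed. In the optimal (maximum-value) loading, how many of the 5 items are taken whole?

Greedy by value/weight ratio, highest first.
Ratios (sorted): A 12.82, D 6.71, B 4.25, E 3.29, C 3.23
take A (17 @ 218); take D (7 @ 47); take B (12 @ 51); take 31/38 of E → 101.97. Capacity used 67/67.
3 item(s) taken whole; one partial (take 31/38 of E).

3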